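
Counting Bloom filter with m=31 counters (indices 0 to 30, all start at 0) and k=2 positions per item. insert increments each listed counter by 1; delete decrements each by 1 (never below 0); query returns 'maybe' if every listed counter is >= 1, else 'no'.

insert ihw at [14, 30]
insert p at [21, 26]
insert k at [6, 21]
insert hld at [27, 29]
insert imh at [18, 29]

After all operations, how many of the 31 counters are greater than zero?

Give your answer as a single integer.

Answer: 8

Derivation:
Step 1: insert ihw at [14, 30] -> counters=[0,0,0,0,0,0,0,0,0,0,0,0,0,0,1,0,0,0,0,0,0,0,0,0,0,0,0,0,0,0,1]
Step 2: insert p at [21, 26] -> counters=[0,0,0,0,0,0,0,0,0,0,0,0,0,0,1,0,0,0,0,0,0,1,0,0,0,0,1,0,0,0,1]
Step 3: insert k at [6, 21] -> counters=[0,0,0,0,0,0,1,0,0,0,0,0,0,0,1,0,0,0,0,0,0,2,0,0,0,0,1,0,0,0,1]
Step 4: insert hld at [27, 29] -> counters=[0,0,0,0,0,0,1,0,0,0,0,0,0,0,1,0,0,0,0,0,0,2,0,0,0,0,1,1,0,1,1]
Step 5: insert imh at [18, 29] -> counters=[0,0,0,0,0,0,1,0,0,0,0,0,0,0,1,0,0,0,1,0,0,2,0,0,0,0,1,1,0,2,1]
Final counters=[0,0,0,0,0,0,1,0,0,0,0,0,0,0,1,0,0,0,1,0,0,2,0,0,0,0,1,1,0,2,1] -> 8 nonzero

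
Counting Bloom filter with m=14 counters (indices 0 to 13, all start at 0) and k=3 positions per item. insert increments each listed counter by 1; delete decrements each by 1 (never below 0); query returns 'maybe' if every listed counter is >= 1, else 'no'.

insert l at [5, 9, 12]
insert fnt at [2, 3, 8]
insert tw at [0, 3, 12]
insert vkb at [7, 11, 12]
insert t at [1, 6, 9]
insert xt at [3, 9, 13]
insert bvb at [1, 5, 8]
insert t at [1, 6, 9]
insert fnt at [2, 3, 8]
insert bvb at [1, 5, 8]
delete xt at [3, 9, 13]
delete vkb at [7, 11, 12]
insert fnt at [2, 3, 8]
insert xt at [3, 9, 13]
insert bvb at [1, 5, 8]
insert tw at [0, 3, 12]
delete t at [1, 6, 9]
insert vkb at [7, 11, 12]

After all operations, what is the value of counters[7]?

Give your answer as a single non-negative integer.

Answer: 1

Derivation:
Step 1: insert l at [5, 9, 12] -> counters=[0,0,0,0,0,1,0,0,0,1,0,0,1,0]
Step 2: insert fnt at [2, 3, 8] -> counters=[0,0,1,1,0,1,0,0,1,1,0,0,1,0]
Step 3: insert tw at [0, 3, 12] -> counters=[1,0,1,2,0,1,0,0,1,1,0,0,2,0]
Step 4: insert vkb at [7, 11, 12] -> counters=[1,0,1,2,0,1,0,1,1,1,0,1,3,0]
Step 5: insert t at [1, 6, 9] -> counters=[1,1,1,2,0,1,1,1,1,2,0,1,3,0]
Step 6: insert xt at [3, 9, 13] -> counters=[1,1,1,3,0,1,1,1,1,3,0,1,3,1]
Step 7: insert bvb at [1, 5, 8] -> counters=[1,2,1,3,0,2,1,1,2,3,0,1,3,1]
Step 8: insert t at [1, 6, 9] -> counters=[1,3,1,3,0,2,2,1,2,4,0,1,3,1]
Step 9: insert fnt at [2, 3, 8] -> counters=[1,3,2,4,0,2,2,1,3,4,0,1,3,1]
Step 10: insert bvb at [1, 5, 8] -> counters=[1,4,2,4,0,3,2,1,4,4,0,1,3,1]
Step 11: delete xt at [3, 9, 13] -> counters=[1,4,2,3,0,3,2,1,4,3,0,1,3,0]
Step 12: delete vkb at [7, 11, 12] -> counters=[1,4,2,3,0,3,2,0,4,3,0,0,2,0]
Step 13: insert fnt at [2, 3, 8] -> counters=[1,4,3,4,0,3,2,0,5,3,0,0,2,0]
Step 14: insert xt at [3, 9, 13] -> counters=[1,4,3,5,0,3,2,0,5,4,0,0,2,1]
Step 15: insert bvb at [1, 5, 8] -> counters=[1,5,3,5,0,4,2,0,6,4,0,0,2,1]
Step 16: insert tw at [0, 3, 12] -> counters=[2,5,3,6,0,4,2,0,6,4,0,0,3,1]
Step 17: delete t at [1, 6, 9] -> counters=[2,4,3,6,0,4,1,0,6,3,0,0,3,1]
Step 18: insert vkb at [7, 11, 12] -> counters=[2,4,3,6,0,4,1,1,6,3,0,1,4,1]
Final counters=[2,4,3,6,0,4,1,1,6,3,0,1,4,1] -> counters[7]=1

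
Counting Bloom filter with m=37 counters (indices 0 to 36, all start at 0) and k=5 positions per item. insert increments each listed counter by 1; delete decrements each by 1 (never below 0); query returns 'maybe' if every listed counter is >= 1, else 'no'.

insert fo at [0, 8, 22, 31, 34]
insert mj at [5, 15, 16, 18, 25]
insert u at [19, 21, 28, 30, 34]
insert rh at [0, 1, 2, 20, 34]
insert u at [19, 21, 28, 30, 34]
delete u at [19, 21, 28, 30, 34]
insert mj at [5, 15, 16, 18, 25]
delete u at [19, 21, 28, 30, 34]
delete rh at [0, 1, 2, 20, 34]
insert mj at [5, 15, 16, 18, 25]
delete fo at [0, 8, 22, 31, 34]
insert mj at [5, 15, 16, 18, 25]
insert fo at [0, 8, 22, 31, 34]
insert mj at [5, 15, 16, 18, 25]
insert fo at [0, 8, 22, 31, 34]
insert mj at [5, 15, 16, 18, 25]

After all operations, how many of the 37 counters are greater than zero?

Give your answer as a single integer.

Answer: 10

Derivation:
Step 1: insert fo at [0, 8, 22, 31, 34] -> counters=[1,0,0,0,0,0,0,0,1,0,0,0,0,0,0,0,0,0,0,0,0,0,1,0,0,0,0,0,0,0,0,1,0,0,1,0,0]
Step 2: insert mj at [5, 15, 16, 18, 25] -> counters=[1,0,0,0,0,1,0,0,1,0,0,0,0,0,0,1,1,0,1,0,0,0,1,0,0,1,0,0,0,0,0,1,0,0,1,0,0]
Step 3: insert u at [19, 21, 28, 30, 34] -> counters=[1,0,0,0,0,1,0,0,1,0,0,0,0,0,0,1,1,0,1,1,0,1,1,0,0,1,0,0,1,0,1,1,0,0,2,0,0]
Step 4: insert rh at [0, 1, 2, 20, 34] -> counters=[2,1,1,0,0,1,0,0,1,0,0,0,0,0,0,1,1,0,1,1,1,1,1,0,0,1,0,0,1,0,1,1,0,0,3,0,0]
Step 5: insert u at [19, 21, 28, 30, 34] -> counters=[2,1,1,0,0,1,0,0,1,0,0,0,0,0,0,1,1,0,1,2,1,2,1,0,0,1,0,0,2,0,2,1,0,0,4,0,0]
Step 6: delete u at [19, 21, 28, 30, 34] -> counters=[2,1,1,0,0,1,0,0,1,0,0,0,0,0,0,1,1,0,1,1,1,1,1,0,0,1,0,0,1,0,1,1,0,0,3,0,0]
Step 7: insert mj at [5, 15, 16, 18, 25] -> counters=[2,1,1,0,0,2,0,0,1,0,0,0,0,0,0,2,2,0,2,1,1,1,1,0,0,2,0,0,1,0,1,1,0,0,3,0,0]
Step 8: delete u at [19, 21, 28, 30, 34] -> counters=[2,1,1,0,0,2,0,0,1,0,0,0,0,0,0,2,2,0,2,0,1,0,1,0,0,2,0,0,0,0,0,1,0,0,2,0,0]
Step 9: delete rh at [0, 1, 2, 20, 34] -> counters=[1,0,0,0,0,2,0,0,1,0,0,0,0,0,0,2,2,0,2,0,0,0,1,0,0,2,0,0,0,0,0,1,0,0,1,0,0]
Step 10: insert mj at [5, 15, 16, 18, 25] -> counters=[1,0,0,0,0,3,0,0,1,0,0,0,0,0,0,3,3,0,3,0,0,0,1,0,0,3,0,0,0,0,0,1,0,0,1,0,0]
Step 11: delete fo at [0, 8, 22, 31, 34] -> counters=[0,0,0,0,0,3,0,0,0,0,0,0,0,0,0,3,3,0,3,0,0,0,0,0,0,3,0,0,0,0,0,0,0,0,0,0,0]
Step 12: insert mj at [5, 15, 16, 18, 25] -> counters=[0,0,0,0,0,4,0,0,0,0,0,0,0,0,0,4,4,0,4,0,0,0,0,0,0,4,0,0,0,0,0,0,0,0,0,0,0]
Step 13: insert fo at [0, 8, 22, 31, 34] -> counters=[1,0,0,0,0,4,0,0,1,0,0,0,0,0,0,4,4,0,4,0,0,0,1,0,0,4,0,0,0,0,0,1,0,0,1,0,0]
Step 14: insert mj at [5, 15, 16, 18, 25] -> counters=[1,0,0,0,0,5,0,0,1,0,0,0,0,0,0,5,5,0,5,0,0,0,1,0,0,5,0,0,0,0,0,1,0,0,1,0,0]
Step 15: insert fo at [0, 8, 22, 31, 34] -> counters=[2,0,0,0,0,5,0,0,2,0,0,0,0,0,0,5,5,0,5,0,0,0,2,0,0,5,0,0,0,0,0,2,0,0,2,0,0]
Step 16: insert mj at [5, 15, 16, 18, 25] -> counters=[2,0,0,0,0,6,0,0,2,0,0,0,0,0,0,6,6,0,6,0,0,0,2,0,0,6,0,0,0,0,0,2,0,0,2,0,0]
Final counters=[2,0,0,0,0,6,0,0,2,0,0,0,0,0,0,6,6,0,6,0,0,0,2,0,0,6,0,0,0,0,0,2,0,0,2,0,0] -> 10 nonzero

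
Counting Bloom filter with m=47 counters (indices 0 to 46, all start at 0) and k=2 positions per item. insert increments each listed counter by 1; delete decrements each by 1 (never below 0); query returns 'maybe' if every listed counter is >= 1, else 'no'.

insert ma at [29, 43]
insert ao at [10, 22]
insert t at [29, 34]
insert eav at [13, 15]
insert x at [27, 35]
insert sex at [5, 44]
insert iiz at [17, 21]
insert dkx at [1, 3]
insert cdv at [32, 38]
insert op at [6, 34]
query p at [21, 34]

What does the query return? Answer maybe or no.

Answer: maybe

Derivation:
Step 1: insert ma at [29, 43] -> counters=[0,0,0,0,0,0,0,0,0,0,0,0,0,0,0,0,0,0,0,0,0,0,0,0,0,0,0,0,0,1,0,0,0,0,0,0,0,0,0,0,0,0,0,1,0,0,0]
Step 2: insert ao at [10, 22] -> counters=[0,0,0,0,0,0,0,0,0,0,1,0,0,0,0,0,0,0,0,0,0,0,1,0,0,0,0,0,0,1,0,0,0,0,0,0,0,0,0,0,0,0,0,1,0,0,0]
Step 3: insert t at [29, 34] -> counters=[0,0,0,0,0,0,0,0,0,0,1,0,0,0,0,0,0,0,0,0,0,0,1,0,0,0,0,0,0,2,0,0,0,0,1,0,0,0,0,0,0,0,0,1,0,0,0]
Step 4: insert eav at [13, 15] -> counters=[0,0,0,0,0,0,0,0,0,0,1,0,0,1,0,1,0,0,0,0,0,0,1,0,0,0,0,0,0,2,0,0,0,0,1,0,0,0,0,0,0,0,0,1,0,0,0]
Step 5: insert x at [27, 35] -> counters=[0,0,0,0,0,0,0,0,0,0,1,0,0,1,0,1,0,0,0,0,0,0,1,0,0,0,0,1,0,2,0,0,0,0,1,1,0,0,0,0,0,0,0,1,0,0,0]
Step 6: insert sex at [5, 44] -> counters=[0,0,0,0,0,1,0,0,0,0,1,0,0,1,0,1,0,0,0,0,0,0,1,0,0,0,0,1,0,2,0,0,0,0,1,1,0,0,0,0,0,0,0,1,1,0,0]
Step 7: insert iiz at [17, 21] -> counters=[0,0,0,0,0,1,0,0,0,0,1,0,0,1,0,1,0,1,0,0,0,1,1,0,0,0,0,1,0,2,0,0,0,0,1,1,0,0,0,0,0,0,0,1,1,0,0]
Step 8: insert dkx at [1, 3] -> counters=[0,1,0,1,0,1,0,0,0,0,1,0,0,1,0,1,0,1,0,0,0,1,1,0,0,0,0,1,0,2,0,0,0,0,1,1,0,0,0,0,0,0,0,1,1,0,0]
Step 9: insert cdv at [32, 38] -> counters=[0,1,0,1,0,1,0,0,0,0,1,0,0,1,0,1,0,1,0,0,0,1,1,0,0,0,0,1,0,2,0,0,1,0,1,1,0,0,1,0,0,0,0,1,1,0,0]
Step 10: insert op at [6, 34] -> counters=[0,1,0,1,0,1,1,0,0,0,1,0,0,1,0,1,0,1,0,0,0,1,1,0,0,0,0,1,0,2,0,0,1,0,2,1,0,0,1,0,0,0,0,1,1,0,0]
Query p: check counters[21]=1 counters[34]=2 -> maybe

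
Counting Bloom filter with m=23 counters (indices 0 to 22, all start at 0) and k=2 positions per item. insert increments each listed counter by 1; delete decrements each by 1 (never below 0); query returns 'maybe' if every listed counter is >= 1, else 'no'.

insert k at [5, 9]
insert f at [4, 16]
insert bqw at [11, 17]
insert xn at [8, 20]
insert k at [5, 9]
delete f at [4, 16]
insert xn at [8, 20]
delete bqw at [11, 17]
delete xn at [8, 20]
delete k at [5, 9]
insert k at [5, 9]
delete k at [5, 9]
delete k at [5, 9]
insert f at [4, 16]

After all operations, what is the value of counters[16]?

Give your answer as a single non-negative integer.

Step 1: insert k at [5, 9] -> counters=[0,0,0,0,0,1,0,0,0,1,0,0,0,0,0,0,0,0,0,0,0,0,0]
Step 2: insert f at [4, 16] -> counters=[0,0,0,0,1,1,0,0,0,1,0,0,0,0,0,0,1,0,0,0,0,0,0]
Step 3: insert bqw at [11, 17] -> counters=[0,0,0,0,1,1,0,0,0,1,0,1,0,0,0,0,1,1,0,0,0,0,0]
Step 4: insert xn at [8, 20] -> counters=[0,0,0,0,1,1,0,0,1,1,0,1,0,0,0,0,1,1,0,0,1,0,0]
Step 5: insert k at [5, 9] -> counters=[0,0,0,0,1,2,0,0,1,2,0,1,0,0,0,0,1,1,0,0,1,0,0]
Step 6: delete f at [4, 16] -> counters=[0,0,0,0,0,2,0,0,1,2,0,1,0,0,0,0,0,1,0,0,1,0,0]
Step 7: insert xn at [8, 20] -> counters=[0,0,0,0,0,2,0,0,2,2,0,1,0,0,0,0,0,1,0,0,2,0,0]
Step 8: delete bqw at [11, 17] -> counters=[0,0,0,0,0,2,0,0,2,2,0,0,0,0,0,0,0,0,0,0,2,0,0]
Step 9: delete xn at [8, 20] -> counters=[0,0,0,0,0,2,0,0,1,2,0,0,0,0,0,0,0,0,0,0,1,0,0]
Step 10: delete k at [5, 9] -> counters=[0,0,0,0,0,1,0,0,1,1,0,0,0,0,0,0,0,0,0,0,1,0,0]
Step 11: insert k at [5, 9] -> counters=[0,0,0,0,0,2,0,0,1,2,0,0,0,0,0,0,0,0,0,0,1,0,0]
Step 12: delete k at [5, 9] -> counters=[0,0,0,0,0,1,0,0,1,1,0,0,0,0,0,0,0,0,0,0,1,0,0]
Step 13: delete k at [5, 9] -> counters=[0,0,0,0,0,0,0,0,1,0,0,0,0,0,0,0,0,0,0,0,1,0,0]
Step 14: insert f at [4, 16] -> counters=[0,0,0,0,1,0,0,0,1,0,0,0,0,0,0,0,1,0,0,0,1,0,0]
Final counters=[0,0,0,0,1,0,0,0,1,0,0,0,0,0,0,0,1,0,0,0,1,0,0] -> counters[16]=1

Answer: 1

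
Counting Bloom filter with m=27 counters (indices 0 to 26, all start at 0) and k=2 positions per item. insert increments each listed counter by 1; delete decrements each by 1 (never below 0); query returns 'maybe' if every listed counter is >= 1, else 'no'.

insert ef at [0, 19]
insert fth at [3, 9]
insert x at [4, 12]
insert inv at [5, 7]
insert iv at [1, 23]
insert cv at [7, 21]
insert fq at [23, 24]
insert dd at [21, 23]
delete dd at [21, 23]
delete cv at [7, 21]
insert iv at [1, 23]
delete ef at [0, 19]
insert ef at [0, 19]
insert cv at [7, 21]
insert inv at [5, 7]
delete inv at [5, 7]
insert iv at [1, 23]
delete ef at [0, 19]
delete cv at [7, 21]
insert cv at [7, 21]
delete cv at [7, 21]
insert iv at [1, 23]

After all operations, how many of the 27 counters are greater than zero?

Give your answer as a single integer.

Step 1: insert ef at [0, 19] -> counters=[1,0,0,0,0,0,0,0,0,0,0,0,0,0,0,0,0,0,0,1,0,0,0,0,0,0,0]
Step 2: insert fth at [3, 9] -> counters=[1,0,0,1,0,0,0,0,0,1,0,0,0,0,0,0,0,0,0,1,0,0,0,0,0,0,0]
Step 3: insert x at [4, 12] -> counters=[1,0,0,1,1,0,0,0,0,1,0,0,1,0,0,0,0,0,0,1,0,0,0,0,0,0,0]
Step 4: insert inv at [5, 7] -> counters=[1,0,0,1,1,1,0,1,0,1,0,0,1,0,0,0,0,0,0,1,0,0,0,0,0,0,0]
Step 5: insert iv at [1, 23] -> counters=[1,1,0,1,1,1,0,1,0,1,0,0,1,0,0,0,0,0,0,1,0,0,0,1,0,0,0]
Step 6: insert cv at [7, 21] -> counters=[1,1,0,1,1,1,0,2,0,1,0,0,1,0,0,0,0,0,0,1,0,1,0,1,0,0,0]
Step 7: insert fq at [23, 24] -> counters=[1,1,0,1,1,1,0,2,0,1,0,0,1,0,0,0,0,0,0,1,0,1,0,2,1,0,0]
Step 8: insert dd at [21, 23] -> counters=[1,1,0,1,1,1,0,2,0,1,0,0,1,0,0,0,0,0,0,1,0,2,0,3,1,0,0]
Step 9: delete dd at [21, 23] -> counters=[1,1,0,1,1,1,0,2,0,1,0,0,1,0,0,0,0,0,0,1,0,1,0,2,1,0,0]
Step 10: delete cv at [7, 21] -> counters=[1,1,0,1,1,1,0,1,0,1,0,0,1,0,0,0,0,0,0,1,0,0,0,2,1,0,0]
Step 11: insert iv at [1, 23] -> counters=[1,2,0,1,1,1,0,1,0,1,0,0,1,0,0,0,0,0,0,1,0,0,0,3,1,0,0]
Step 12: delete ef at [0, 19] -> counters=[0,2,0,1,1,1,0,1,0,1,0,0,1,0,0,0,0,0,0,0,0,0,0,3,1,0,0]
Step 13: insert ef at [0, 19] -> counters=[1,2,0,1,1,1,0,1,0,1,0,0,1,0,0,0,0,0,0,1,0,0,0,3,1,0,0]
Step 14: insert cv at [7, 21] -> counters=[1,2,0,1,1,1,0,2,0,1,0,0,1,0,0,0,0,0,0,1,0,1,0,3,1,0,0]
Step 15: insert inv at [5, 7] -> counters=[1,2,0,1,1,2,0,3,0,1,0,0,1,0,0,0,0,0,0,1,0,1,0,3,1,0,0]
Step 16: delete inv at [5, 7] -> counters=[1,2,0,1,1,1,0,2,0,1,0,0,1,0,0,0,0,0,0,1,0,1,0,3,1,0,0]
Step 17: insert iv at [1, 23] -> counters=[1,3,0,1,1,1,0,2,0,1,0,0,1,0,0,0,0,0,0,1,0,1,0,4,1,0,0]
Step 18: delete ef at [0, 19] -> counters=[0,3,0,1,1,1,0,2,0,1,0,0,1,0,0,0,0,0,0,0,0,1,0,4,1,0,0]
Step 19: delete cv at [7, 21] -> counters=[0,3,0,1,1,1,0,1,0,1,0,0,1,0,0,0,0,0,0,0,0,0,0,4,1,0,0]
Step 20: insert cv at [7, 21] -> counters=[0,3,0,1,1,1,0,2,0,1,0,0,1,0,0,0,0,0,0,0,0,1,0,4,1,0,0]
Step 21: delete cv at [7, 21] -> counters=[0,3,0,1,1,1,0,1,0,1,0,0,1,0,0,0,0,0,0,0,0,0,0,4,1,0,0]
Step 22: insert iv at [1, 23] -> counters=[0,4,0,1,1,1,0,1,0,1,0,0,1,0,0,0,0,0,0,0,0,0,0,5,1,0,0]
Final counters=[0,4,0,1,1,1,0,1,0,1,0,0,1,0,0,0,0,0,0,0,0,0,0,5,1,0,0] -> 9 nonzero

Answer: 9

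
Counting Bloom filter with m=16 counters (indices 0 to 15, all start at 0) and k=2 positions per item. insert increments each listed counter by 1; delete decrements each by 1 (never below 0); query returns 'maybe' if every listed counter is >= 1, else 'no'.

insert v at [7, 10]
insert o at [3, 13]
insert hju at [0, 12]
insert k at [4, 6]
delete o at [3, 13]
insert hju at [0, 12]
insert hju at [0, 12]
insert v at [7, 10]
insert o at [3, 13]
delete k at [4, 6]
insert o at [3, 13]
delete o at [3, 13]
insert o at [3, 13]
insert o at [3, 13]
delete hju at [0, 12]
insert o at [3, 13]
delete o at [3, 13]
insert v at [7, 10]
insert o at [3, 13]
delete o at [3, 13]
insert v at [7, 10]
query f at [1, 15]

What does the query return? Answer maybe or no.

Step 1: insert v at [7, 10] -> counters=[0,0,0,0,0,0,0,1,0,0,1,0,0,0,0,0]
Step 2: insert o at [3, 13] -> counters=[0,0,0,1,0,0,0,1,0,0,1,0,0,1,0,0]
Step 3: insert hju at [0, 12] -> counters=[1,0,0,1,0,0,0,1,0,0,1,0,1,1,0,0]
Step 4: insert k at [4, 6] -> counters=[1,0,0,1,1,0,1,1,0,0,1,0,1,1,0,0]
Step 5: delete o at [3, 13] -> counters=[1,0,0,0,1,0,1,1,0,0,1,0,1,0,0,0]
Step 6: insert hju at [0, 12] -> counters=[2,0,0,0,1,0,1,1,0,0,1,0,2,0,0,0]
Step 7: insert hju at [0, 12] -> counters=[3,0,0,0,1,0,1,1,0,0,1,0,3,0,0,0]
Step 8: insert v at [7, 10] -> counters=[3,0,0,0,1,0,1,2,0,0,2,0,3,0,0,0]
Step 9: insert o at [3, 13] -> counters=[3,0,0,1,1,0,1,2,0,0,2,0,3,1,0,0]
Step 10: delete k at [4, 6] -> counters=[3,0,0,1,0,0,0,2,0,0,2,0,3,1,0,0]
Step 11: insert o at [3, 13] -> counters=[3,0,0,2,0,0,0,2,0,0,2,0,3,2,0,0]
Step 12: delete o at [3, 13] -> counters=[3,0,0,1,0,0,0,2,0,0,2,0,3,1,0,0]
Step 13: insert o at [3, 13] -> counters=[3,0,0,2,0,0,0,2,0,0,2,0,3,2,0,0]
Step 14: insert o at [3, 13] -> counters=[3,0,0,3,0,0,0,2,0,0,2,0,3,3,0,0]
Step 15: delete hju at [0, 12] -> counters=[2,0,0,3,0,0,0,2,0,0,2,0,2,3,0,0]
Step 16: insert o at [3, 13] -> counters=[2,0,0,4,0,0,0,2,0,0,2,0,2,4,0,0]
Step 17: delete o at [3, 13] -> counters=[2,0,0,3,0,0,0,2,0,0,2,0,2,3,0,0]
Step 18: insert v at [7, 10] -> counters=[2,0,0,3,0,0,0,3,0,0,3,0,2,3,0,0]
Step 19: insert o at [3, 13] -> counters=[2,0,0,4,0,0,0,3,0,0,3,0,2,4,0,0]
Step 20: delete o at [3, 13] -> counters=[2,0,0,3,0,0,0,3,0,0,3,0,2,3,0,0]
Step 21: insert v at [7, 10] -> counters=[2,0,0,3,0,0,0,4,0,0,4,0,2,3,0,0]
Query f: check counters[1]=0 counters[15]=0 -> no

Answer: no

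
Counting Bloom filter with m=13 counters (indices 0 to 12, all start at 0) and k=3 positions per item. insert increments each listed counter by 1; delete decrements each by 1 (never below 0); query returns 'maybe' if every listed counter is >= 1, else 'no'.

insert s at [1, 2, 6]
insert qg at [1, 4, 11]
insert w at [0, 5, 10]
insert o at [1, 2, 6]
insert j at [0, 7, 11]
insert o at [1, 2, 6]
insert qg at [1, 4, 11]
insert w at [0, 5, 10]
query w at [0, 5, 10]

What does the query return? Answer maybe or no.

Answer: maybe

Derivation:
Step 1: insert s at [1, 2, 6] -> counters=[0,1,1,0,0,0,1,0,0,0,0,0,0]
Step 2: insert qg at [1, 4, 11] -> counters=[0,2,1,0,1,0,1,0,0,0,0,1,0]
Step 3: insert w at [0, 5, 10] -> counters=[1,2,1,0,1,1,1,0,0,0,1,1,0]
Step 4: insert o at [1, 2, 6] -> counters=[1,3,2,0,1,1,2,0,0,0,1,1,0]
Step 5: insert j at [0, 7, 11] -> counters=[2,3,2,0,1,1,2,1,0,0,1,2,0]
Step 6: insert o at [1, 2, 6] -> counters=[2,4,3,0,1,1,3,1,0,0,1,2,0]
Step 7: insert qg at [1, 4, 11] -> counters=[2,5,3,0,2,1,3,1,0,0,1,3,0]
Step 8: insert w at [0, 5, 10] -> counters=[3,5,3,0,2,2,3,1,0,0,2,3,0]
Query w: check counters[0]=3 counters[5]=2 counters[10]=2 -> maybe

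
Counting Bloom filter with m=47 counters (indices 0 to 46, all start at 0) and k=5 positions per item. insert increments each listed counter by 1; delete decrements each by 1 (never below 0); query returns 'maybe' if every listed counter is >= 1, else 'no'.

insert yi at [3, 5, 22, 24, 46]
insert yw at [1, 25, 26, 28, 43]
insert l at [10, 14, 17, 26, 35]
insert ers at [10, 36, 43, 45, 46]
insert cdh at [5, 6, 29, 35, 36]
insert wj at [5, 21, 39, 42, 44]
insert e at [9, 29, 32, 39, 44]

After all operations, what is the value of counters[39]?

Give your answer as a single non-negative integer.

Step 1: insert yi at [3, 5, 22, 24, 46] -> counters=[0,0,0,1,0,1,0,0,0,0,0,0,0,0,0,0,0,0,0,0,0,0,1,0,1,0,0,0,0,0,0,0,0,0,0,0,0,0,0,0,0,0,0,0,0,0,1]
Step 2: insert yw at [1, 25, 26, 28, 43] -> counters=[0,1,0,1,0,1,0,0,0,0,0,0,0,0,0,0,0,0,0,0,0,0,1,0,1,1,1,0,1,0,0,0,0,0,0,0,0,0,0,0,0,0,0,1,0,0,1]
Step 3: insert l at [10, 14, 17, 26, 35] -> counters=[0,1,0,1,0,1,0,0,0,0,1,0,0,0,1,0,0,1,0,0,0,0,1,0,1,1,2,0,1,0,0,0,0,0,0,1,0,0,0,0,0,0,0,1,0,0,1]
Step 4: insert ers at [10, 36, 43, 45, 46] -> counters=[0,1,0,1,0,1,0,0,0,0,2,0,0,0,1,0,0,1,0,0,0,0,1,0,1,1,2,0,1,0,0,0,0,0,0,1,1,0,0,0,0,0,0,2,0,1,2]
Step 5: insert cdh at [5, 6, 29, 35, 36] -> counters=[0,1,0,1,0,2,1,0,0,0,2,0,0,0,1,0,0,1,0,0,0,0,1,0,1,1,2,0,1,1,0,0,0,0,0,2,2,0,0,0,0,0,0,2,0,1,2]
Step 6: insert wj at [5, 21, 39, 42, 44] -> counters=[0,1,0,1,0,3,1,0,0,0,2,0,0,0,1,0,0,1,0,0,0,1,1,0,1,1,2,0,1,1,0,0,0,0,0,2,2,0,0,1,0,0,1,2,1,1,2]
Step 7: insert e at [9, 29, 32, 39, 44] -> counters=[0,1,0,1,0,3,1,0,0,1,2,0,0,0,1,0,0,1,0,0,0,1,1,0,1,1,2,0,1,2,0,0,1,0,0,2,2,0,0,2,0,0,1,2,2,1,2]
Final counters=[0,1,0,1,0,3,1,0,0,1,2,0,0,0,1,0,0,1,0,0,0,1,1,0,1,1,2,0,1,2,0,0,1,0,0,2,2,0,0,2,0,0,1,2,2,1,2] -> counters[39]=2

Answer: 2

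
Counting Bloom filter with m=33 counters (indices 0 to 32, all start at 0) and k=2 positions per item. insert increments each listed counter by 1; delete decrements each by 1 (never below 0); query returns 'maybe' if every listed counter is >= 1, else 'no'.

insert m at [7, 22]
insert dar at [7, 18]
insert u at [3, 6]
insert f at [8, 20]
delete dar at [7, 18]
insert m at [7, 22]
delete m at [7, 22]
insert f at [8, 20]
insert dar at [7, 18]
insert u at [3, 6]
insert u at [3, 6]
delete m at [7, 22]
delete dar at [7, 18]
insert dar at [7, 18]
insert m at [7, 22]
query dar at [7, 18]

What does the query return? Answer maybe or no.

Answer: maybe

Derivation:
Step 1: insert m at [7, 22] -> counters=[0,0,0,0,0,0,0,1,0,0,0,0,0,0,0,0,0,0,0,0,0,0,1,0,0,0,0,0,0,0,0,0,0]
Step 2: insert dar at [7, 18] -> counters=[0,0,0,0,0,0,0,2,0,0,0,0,0,0,0,0,0,0,1,0,0,0,1,0,0,0,0,0,0,0,0,0,0]
Step 3: insert u at [3, 6] -> counters=[0,0,0,1,0,0,1,2,0,0,0,0,0,0,0,0,0,0,1,0,0,0,1,0,0,0,0,0,0,0,0,0,0]
Step 4: insert f at [8, 20] -> counters=[0,0,0,1,0,0,1,2,1,0,0,0,0,0,0,0,0,0,1,0,1,0,1,0,0,0,0,0,0,0,0,0,0]
Step 5: delete dar at [7, 18] -> counters=[0,0,0,1,0,0,1,1,1,0,0,0,0,0,0,0,0,0,0,0,1,0,1,0,0,0,0,0,0,0,0,0,0]
Step 6: insert m at [7, 22] -> counters=[0,0,0,1,0,0,1,2,1,0,0,0,0,0,0,0,0,0,0,0,1,0,2,0,0,0,0,0,0,0,0,0,0]
Step 7: delete m at [7, 22] -> counters=[0,0,0,1,0,0,1,1,1,0,0,0,0,0,0,0,0,0,0,0,1,0,1,0,0,0,0,0,0,0,0,0,0]
Step 8: insert f at [8, 20] -> counters=[0,0,0,1,0,0,1,1,2,0,0,0,0,0,0,0,0,0,0,0,2,0,1,0,0,0,0,0,0,0,0,0,0]
Step 9: insert dar at [7, 18] -> counters=[0,0,0,1,0,0,1,2,2,0,0,0,0,0,0,0,0,0,1,0,2,0,1,0,0,0,0,0,0,0,0,0,0]
Step 10: insert u at [3, 6] -> counters=[0,0,0,2,0,0,2,2,2,0,0,0,0,0,0,0,0,0,1,0,2,0,1,0,0,0,0,0,0,0,0,0,0]
Step 11: insert u at [3, 6] -> counters=[0,0,0,3,0,0,3,2,2,0,0,0,0,0,0,0,0,0,1,0,2,0,1,0,0,0,0,0,0,0,0,0,0]
Step 12: delete m at [7, 22] -> counters=[0,0,0,3,0,0,3,1,2,0,0,0,0,0,0,0,0,0,1,0,2,0,0,0,0,0,0,0,0,0,0,0,0]
Step 13: delete dar at [7, 18] -> counters=[0,0,0,3,0,0,3,0,2,0,0,0,0,0,0,0,0,0,0,0,2,0,0,0,0,0,0,0,0,0,0,0,0]
Step 14: insert dar at [7, 18] -> counters=[0,0,0,3,0,0,3,1,2,0,0,0,0,0,0,0,0,0,1,0,2,0,0,0,0,0,0,0,0,0,0,0,0]
Step 15: insert m at [7, 22] -> counters=[0,0,0,3,0,0,3,2,2,0,0,0,0,0,0,0,0,0,1,0,2,0,1,0,0,0,0,0,0,0,0,0,0]
Query dar: check counters[7]=2 counters[18]=1 -> maybe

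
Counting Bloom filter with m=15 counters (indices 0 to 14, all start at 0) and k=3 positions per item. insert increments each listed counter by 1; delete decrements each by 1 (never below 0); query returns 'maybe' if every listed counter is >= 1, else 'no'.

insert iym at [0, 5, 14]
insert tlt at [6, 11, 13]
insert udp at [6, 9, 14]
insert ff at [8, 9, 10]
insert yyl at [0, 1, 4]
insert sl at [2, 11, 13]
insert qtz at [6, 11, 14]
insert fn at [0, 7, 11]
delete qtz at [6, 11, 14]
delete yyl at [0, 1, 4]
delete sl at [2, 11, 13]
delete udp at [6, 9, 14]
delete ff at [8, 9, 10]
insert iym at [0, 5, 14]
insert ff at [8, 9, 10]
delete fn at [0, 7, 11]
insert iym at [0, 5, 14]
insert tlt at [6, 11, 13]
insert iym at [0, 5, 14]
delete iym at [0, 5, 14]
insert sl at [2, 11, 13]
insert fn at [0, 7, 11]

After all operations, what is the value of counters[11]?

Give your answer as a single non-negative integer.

Step 1: insert iym at [0, 5, 14] -> counters=[1,0,0,0,0,1,0,0,0,0,0,0,0,0,1]
Step 2: insert tlt at [6, 11, 13] -> counters=[1,0,0,0,0,1,1,0,0,0,0,1,0,1,1]
Step 3: insert udp at [6, 9, 14] -> counters=[1,0,0,0,0,1,2,0,0,1,0,1,0,1,2]
Step 4: insert ff at [8, 9, 10] -> counters=[1,0,0,0,0,1,2,0,1,2,1,1,0,1,2]
Step 5: insert yyl at [0, 1, 4] -> counters=[2,1,0,0,1,1,2,0,1,2,1,1,0,1,2]
Step 6: insert sl at [2, 11, 13] -> counters=[2,1,1,0,1,1,2,0,1,2,1,2,0,2,2]
Step 7: insert qtz at [6, 11, 14] -> counters=[2,1,1,0,1,1,3,0,1,2,1,3,0,2,3]
Step 8: insert fn at [0, 7, 11] -> counters=[3,1,1,0,1,1,3,1,1,2,1,4,0,2,3]
Step 9: delete qtz at [6, 11, 14] -> counters=[3,1,1,0,1,1,2,1,1,2,1,3,0,2,2]
Step 10: delete yyl at [0, 1, 4] -> counters=[2,0,1,0,0,1,2,1,1,2,1,3,0,2,2]
Step 11: delete sl at [2, 11, 13] -> counters=[2,0,0,0,0,1,2,1,1,2,1,2,0,1,2]
Step 12: delete udp at [6, 9, 14] -> counters=[2,0,0,0,0,1,1,1,1,1,1,2,0,1,1]
Step 13: delete ff at [8, 9, 10] -> counters=[2,0,0,0,0,1,1,1,0,0,0,2,0,1,1]
Step 14: insert iym at [0, 5, 14] -> counters=[3,0,0,0,0,2,1,1,0,0,0,2,0,1,2]
Step 15: insert ff at [8, 9, 10] -> counters=[3,0,0,0,0,2,1,1,1,1,1,2,0,1,2]
Step 16: delete fn at [0, 7, 11] -> counters=[2,0,0,0,0,2,1,0,1,1,1,1,0,1,2]
Step 17: insert iym at [0, 5, 14] -> counters=[3,0,0,0,0,3,1,0,1,1,1,1,0,1,3]
Step 18: insert tlt at [6, 11, 13] -> counters=[3,0,0,0,0,3,2,0,1,1,1,2,0,2,3]
Step 19: insert iym at [0, 5, 14] -> counters=[4,0,0,0,0,4,2,0,1,1,1,2,0,2,4]
Step 20: delete iym at [0, 5, 14] -> counters=[3,0,0,0,0,3,2,0,1,1,1,2,0,2,3]
Step 21: insert sl at [2, 11, 13] -> counters=[3,0,1,0,0,3,2,0,1,1,1,3,0,3,3]
Step 22: insert fn at [0, 7, 11] -> counters=[4,0,1,0,0,3,2,1,1,1,1,4,0,3,3]
Final counters=[4,0,1,0,0,3,2,1,1,1,1,4,0,3,3] -> counters[11]=4

Answer: 4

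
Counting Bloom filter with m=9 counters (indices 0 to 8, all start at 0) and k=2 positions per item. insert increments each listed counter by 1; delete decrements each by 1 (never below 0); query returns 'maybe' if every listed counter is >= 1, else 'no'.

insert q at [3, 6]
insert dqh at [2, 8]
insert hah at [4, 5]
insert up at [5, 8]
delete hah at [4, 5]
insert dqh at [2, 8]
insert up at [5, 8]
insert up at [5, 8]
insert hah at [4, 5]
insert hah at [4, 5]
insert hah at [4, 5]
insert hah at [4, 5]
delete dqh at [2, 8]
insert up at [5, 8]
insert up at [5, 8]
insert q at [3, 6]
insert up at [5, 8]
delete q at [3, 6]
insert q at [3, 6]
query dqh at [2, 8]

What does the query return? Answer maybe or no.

Step 1: insert q at [3, 6] -> counters=[0,0,0,1,0,0,1,0,0]
Step 2: insert dqh at [2, 8] -> counters=[0,0,1,1,0,0,1,0,1]
Step 3: insert hah at [4, 5] -> counters=[0,0,1,1,1,1,1,0,1]
Step 4: insert up at [5, 8] -> counters=[0,0,1,1,1,2,1,0,2]
Step 5: delete hah at [4, 5] -> counters=[0,0,1,1,0,1,1,0,2]
Step 6: insert dqh at [2, 8] -> counters=[0,0,2,1,0,1,1,0,3]
Step 7: insert up at [5, 8] -> counters=[0,0,2,1,0,2,1,0,4]
Step 8: insert up at [5, 8] -> counters=[0,0,2,1,0,3,1,0,5]
Step 9: insert hah at [4, 5] -> counters=[0,0,2,1,1,4,1,0,5]
Step 10: insert hah at [4, 5] -> counters=[0,0,2,1,2,5,1,0,5]
Step 11: insert hah at [4, 5] -> counters=[0,0,2,1,3,6,1,0,5]
Step 12: insert hah at [4, 5] -> counters=[0,0,2,1,4,7,1,0,5]
Step 13: delete dqh at [2, 8] -> counters=[0,0,1,1,4,7,1,0,4]
Step 14: insert up at [5, 8] -> counters=[0,0,1,1,4,8,1,0,5]
Step 15: insert up at [5, 8] -> counters=[0,0,1,1,4,9,1,0,6]
Step 16: insert q at [3, 6] -> counters=[0,0,1,2,4,9,2,0,6]
Step 17: insert up at [5, 8] -> counters=[0,0,1,2,4,10,2,0,7]
Step 18: delete q at [3, 6] -> counters=[0,0,1,1,4,10,1,0,7]
Step 19: insert q at [3, 6] -> counters=[0,0,1,2,4,10,2,0,7]
Query dqh: check counters[2]=1 counters[8]=7 -> maybe

Answer: maybe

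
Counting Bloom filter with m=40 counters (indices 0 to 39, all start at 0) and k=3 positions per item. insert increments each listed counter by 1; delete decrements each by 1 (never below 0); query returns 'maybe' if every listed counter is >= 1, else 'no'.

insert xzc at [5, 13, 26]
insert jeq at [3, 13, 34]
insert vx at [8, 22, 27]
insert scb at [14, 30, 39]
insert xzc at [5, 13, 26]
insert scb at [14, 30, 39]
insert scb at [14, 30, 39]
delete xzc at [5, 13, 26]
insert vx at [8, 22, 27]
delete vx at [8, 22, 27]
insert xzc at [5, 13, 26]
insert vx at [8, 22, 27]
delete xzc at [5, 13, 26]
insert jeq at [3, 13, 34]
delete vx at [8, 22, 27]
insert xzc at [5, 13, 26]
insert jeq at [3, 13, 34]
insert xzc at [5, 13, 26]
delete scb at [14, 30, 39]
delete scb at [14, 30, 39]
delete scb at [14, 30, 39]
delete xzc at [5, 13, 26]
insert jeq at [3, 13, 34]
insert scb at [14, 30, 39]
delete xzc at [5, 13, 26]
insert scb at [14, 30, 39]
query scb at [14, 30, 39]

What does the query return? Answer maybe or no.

Answer: maybe

Derivation:
Step 1: insert xzc at [5, 13, 26] -> counters=[0,0,0,0,0,1,0,0,0,0,0,0,0,1,0,0,0,0,0,0,0,0,0,0,0,0,1,0,0,0,0,0,0,0,0,0,0,0,0,0]
Step 2: insert jeq at [3, 13, 34] -> counters=[0,0,0,1,0,1,0,0,0,0,0,0,0,2,0,0,0,0,0,0,0,0,0,0,0,0,1,0,0,0,0,0,0,0,1,0,0,0,0,0]
Step 3: insert vx at [8, 22, 27] -> counters=[0,0,0,1,0,1,0,0,1,0,0,0,0,2,0,0,0,0,0,0,0,0,1,0,0,0,1,1,0,0,0,0,0,0,1,0,0,0,0,0]
Step 4: insert scb at [14, 30, 39] -> counters=[0,0,0,1,0,1,0,0,1,0,0,0,0,2,1,0,0,0,0,0,0,0,1,0,0,0,1,1,0,0,1,0,0,0,1,0,0,0,0,1]
Step 5: insert xzc at [5, 13, 26] -> counters=[0,0,0,1,0,2,0,0,1,0,0,0,0,3,1,0,0,0,0,0,0,0,1,0,0,0,2,1,0,0,1,0,0,0,1,0,0,0,0,1]
Step 6: insert scb at [14, 30, 39] -> counters=[0,0,0,1,0,2,0,0,1,0,0,0,0,3,2,0,0,0,0,0,0,0,1,0,0,0,2,1,0,0,2,0,0,0,1,0,0,0,0,2]
Step 7: insert scb at [14, 30, 39] -> counters=[0,0,0,1,0,2,0,0,1,0,0,0,0,3,3,0,0,0,0,0,0,0,1,0,0,0,2,1,0,0,3,0,0,0,1,0,0,0,0,3]
Step 8: delete xzc at [5, 13, 26] -> counters=[0,0,0,1,0,1,0,0,1,0,0,0,0,2,3,0,0,0,0,0,0,0,1,0,0,0,1,1,0,0,3,0,0,0,1,0,0,0,0,3]
Step 9: insert vx at [8, 22, 27] -> counters=[0,0,0,1,0,1,0,0,2,0,0,0,0,2,3,0,0,0,0,0,0,0,2,0,0,0,1,2,0,0,3,0,0,0,1,0,0,0,0,3]
Step 10: delete vx at [8, 22, 27] -> counters=[0,0,0,1,0,1,0,0,1,0,0,0,0,2,3,0,0,0,0,0,0,0,1,0,0,0,1,1,0,0,3,0,0,0,1,0,0,0,0,3]
Step 11: insert xzc at [5, 13, 26] -> counters=[0,0,0,1,0,2,0,0,1,0,0,0,0,3,3,0,0,0,0,0,0,0,1,0,0,0,2,1,0,0,3,0,0,0,1,0,0,0,0,3]
Step 12: insert vx at [8, 22, 27] -> counters=[0,0,0,1,0,2,0,0,2,0,0,0,0,3,3,0,0,0,0,0,0,0,2,0,0,0,2,2,0,0,3,0,0,0,1,0,0,0,0,3]
Step 13: delete xzc at [5, 13, 26] -> counters=[0,0,0,1,0,1,0,0,2,0,0,0,0,2,3,0,0,0,0,0,0,0,2,0,0,0,1,2,0,0,3,0,0,0,1,0,0,0,0,3]
Step 14: insert jeq at [3, 13, 34] -> counters=[0,0,0,2,0,1,0,0,2,0,0,0,0,3,3,0,0,0,0,0,0,0,2,0,0,0,1,2,0,0,3,0,0,0,2,0,0,0,0,3]
Step 15: delete vx at [8, 22, 27] -> counters=[0,0,0,2,0,1,0,0,1,0,0,0,0,3,3,0,0,0,0,0,0,0,1,0,0,0,1,1,0,0,3,0,0,0,2,0,0,0,0,3]
Step 16: insert xzc at [5, 13, 26] -> counters=[0,0,0,2,0,2,0,0,1,0,0,0,0,4,3,0,0,0,0,0,0,0,1,0,0,0,2,1,0,0,3,0,0,0,2,0,0,0,0,3]
Step 17: insert jeq at [3, 13, 34] -> counters=[0,0,0,3,0,2,0,0,1,0,0,0,0,5,3,0,0,0,0,0,0,0,1,0,0,0,2,1,0,0,3,0,0,0,3,0,0,0,0,3]
Step 18: insert xzc at [5, 13, 26] -> counters=[0,0,0,3,0,3,0,0,1,0,0,0,0,6,3,0,0,0,0,0,0,0,1,0,0,0,3,1,0,0,3,0,0,0,3,0,0,0,0,3]
Step 19: delete scb at [14, 30, 39] -> counters=[0,0,0,3,0,3,0,0,1,0,0,0,0,6,2,0,0,0,0,0,0,0,1,0,0,0,3,1,0,0,2,0,0,0,3,0,0,0,0,2]
Step 20: delete scb at [14, 30, 39] -> counters=[0,0,0,3,0,3,0,0,1,0,0,0,0,6,1,0,0,0,0,0,0,0,1,0,0,0,3,1,0,0,1,0,0,0,3,0,0,0,0,1]
Step 21: delete scb at [14, 30, 39] -> counters=[0,0,0,3,0,3,0,0,1,0,0,0,0,6,0,0,0,0,0,0,0,0,1,0,0,0,3,1,0,0,0,0,0,0,3,0,0,0,0,0]
Step 22: delete xzc at [5, 13, 26] -> counters=[0,0,0,3,0,2,0,0,1,0,0,0,0,5,0,0,0,0,0,0,0,0,1,0,0,0,2,1,0,0,0,0,0,0,3,0,0,0,0,0]
Step 23: insert jeq at [3, 13, 34] -> counters=[0,0,0,4,0,2,0,0,1,0,0,0,0,6,0,0,0,0,0,0,0,0,1,0,0,0,2,1,0,0,0,0,0,0,4,0,0,0,0,0]
Step 24: insert scb at [14, 30, 39] -> counters=[0,0,0,4,0,2,0,0,1,0,0,0,0,6,1,0,0,0,0,0,0,0,1,0,0,0,2,1,0,0,1,0,0,0,4,0,0,0,0,1]
Step 25: delete xzc at [5, 13, 26] -> counters=[0,0,0,4,0,1,0,0,1,0,0,0,0,5,1,0,0,0,0,0,0,0,1,0,0,0,1,1,0,0,1,0,0,0,4,0,0,0,0,1]
Step 26: insert scb at [14, 30, 39] -> counters=[0,0,0,4,0,1,0,0,1,0,0,0,0,5,2,0,0,0,0,0,0,0,1,0,0,0,1,1,0,0,2,0,0,0,4,0,0,0,0,2]
Query scb: check counters[14]=2 counters[30]=2 counters[39]=2 -> maybe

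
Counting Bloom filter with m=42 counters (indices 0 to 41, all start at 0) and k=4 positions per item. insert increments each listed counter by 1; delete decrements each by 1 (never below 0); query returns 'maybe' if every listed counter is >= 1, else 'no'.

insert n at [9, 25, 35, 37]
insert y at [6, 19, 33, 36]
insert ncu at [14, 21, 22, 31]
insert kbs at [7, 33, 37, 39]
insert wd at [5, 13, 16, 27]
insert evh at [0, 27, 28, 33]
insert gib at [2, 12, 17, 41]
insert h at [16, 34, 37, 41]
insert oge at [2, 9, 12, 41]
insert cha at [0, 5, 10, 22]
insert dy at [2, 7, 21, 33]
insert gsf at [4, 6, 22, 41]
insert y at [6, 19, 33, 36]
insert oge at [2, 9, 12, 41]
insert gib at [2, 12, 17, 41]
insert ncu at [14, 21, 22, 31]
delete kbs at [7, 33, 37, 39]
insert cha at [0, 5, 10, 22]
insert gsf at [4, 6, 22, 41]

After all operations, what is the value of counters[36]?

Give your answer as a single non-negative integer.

Answer: 2

Derivation:
Step 1: insert n at [9, 25, 35, 37] -> counters=[0,0,0,0,0,0,0,0,0,1,0,0,0,0,0,0,0,0,0,0,0,0,0,0,0,1,0,0,0,0,0,0,0,0,0,1,0,1,0,0,0,0]
Step 2: insert y at [6, 19, 33, 36] -> counters=[0,0,0,0,0,0,1,0,0,1,0,0,0,0,0,0,0,0,0,1,0,0,0,0,0,1,0,0,0,0,0,0,0,1,0,1,1,1,0,0,0,0]
Step 3: insert ncu at [14, 21, 22, 31] -> counters=[0,0,0,0,0,0,1,0,0,1,0,0,0,0,1,0,0,0,0,1,0,1,1,0,0,1,0,0,0,0,0,1,0,1,0,1,1,1,0,0,0,0]
Step 4: insert kbs at [7, 33, 37, 39] -> counters=[0,0,0,0,0,0,1,1,0,1,0,0,0,0,1,0,0,0,0,1,0,1,1,0,0,1,0,0,0,0,0,1,0,2,0,1,1,2,0,1,0,0]
Step 5: insert wd at [5, 13, 16, 27] -> counters=[0,0,0,0,0,1,1,1,0,1,0,0,0,1,1,0,1,0,0,1,0,1,1,0,0,1,0,1,0,0,0,1,0,2,0,1,1,2,0,1,0,0]
Step 6: insert evh at [0, 27, 28, 33] -> counters=[1,0,0,0,0,1,1,1,0,1,0,0,0,1,1,0,1,0,0,1,0,1,1,0,0,1,0,2,1,0,0,1,0,3,0,1,1,2,0,1,0,0]
Step 7: insert gib at [2, 12, 17, 41] -> counters=[1,0,1,0,0,1,1,1,0,1,0,0,1,1,1,0,1,1,0,1,0,1,1,0,0,1,0,2,1,0,0,1,0,3,0,1,1,2,0,1,0,1]
Step 8: insert h at [16, 34, 37, 41] -> counters=[1,0,1,0,0,1,1,1,0,1,0,0,1,1,1,0,2,1,0,1,0,1,1,0,0,1,0,2,1,0,0,1,0,3,1,1,1,3,0,1,0,2]
Step 9: insert oge at [2, 9, 12, 41] -> counters=[1,0,2,0,0,1,1,1,0,2,0,0,2,1,1,0,2,1,0,1,0,1,1,0,0,1,0,2,1,0,0,1,0,3,1,1,1,3,0,1,0,3]
Step 10: insert cha at [0, 5, 10, 22] -> counters=[2,0,2,0,0,2,1,1,0,2,1,0,2,1,1,0,2,1,0,1,0,1,2,0,0,1,0,2,1,0,0,1,0,3,1,1,1,3,0,1,0,3]
Step 11: insert dy at [2, 7, 21, 33] -> counters=[2,0,3,0,0,2,1,2,0,2,1,0,2,1,1,0,2,1,0,1,0,2,2,0,0,1,0,2,1,0,0,1,0,4,1,1,1,3,0,1,0,3]
Step 12: insert gsf at [4, 6, 22, 41] -> counters=[2,0,3,0,1,2,2,2,0,2,1,0,2,1,1,0,2,1,0,1,0,2,3,0,0,1,0,2,1,0,0,1,0,4,1,1,1,3,0,1,0,4]
Step 13: insert y at [6, 19, 33, 36] -> counters=[2,0,3,0,1,2,3,2,0,2,1,0,2,1,1,0,2,1,0,2,0,2,3,0,0,1,0,2,1,0,0,1,0,5,1,1,2,3,0,1,0,4]
Step 14: insert oge at [2, 9, 12, 41] -> counters=[2,0,4,0,1,2,3,2,0,3,1,0,3,1,1,0,2,1,0,2,0,2,3,0,0,1,0,2,1,0,0,1,0,5,1,1,2,3,0,1,0,5]
Step 15: insert gib at [2, 12, 17, 41] -> counters=[2,0,5,0,1,2,3,2,0,3,1,0,4,1,1,0,2,2,0,2,0,2,3,0,0,1,0,2,1,0,0,1,0,5,1,1,2,3,0,1,0,6]
Step 16: insert ncu at [14, 21, 22, 31] -> counters=[2,0,5,0,1,2,3,2,0,3,1,0,4,1,2,0,2,2,0,2,0,3,4,0,0,1,0,2,1,0,0,2,0,5,1,1,2,3,0,1,0,6]
Step 17: delete kbs at [7, 33, 37, 39] -> counters=[2,0,5,0,1,2,3,1,0,3,1,0,4,1,2,0,2,2,0,2,0,3,4,0,0,1,0,2,1,0,0,2,0,4,1,1,2,2,0,0,0,6]
Step 18: insert cha at [0, 5, 10, 22] -> counters=[3,0,5,0,1,3,3,1,0,3,2,0,4,1,2,0,2,2,0,2,0,3,5,0,0,1,0,2,1,0,0,2,0,4,1,1,2,2,0,0,0,6]
Step 19: insert gsf at [4, 6, 22, 41] -> counters=[3,0,5,0,2,3,4,1,0,3,2,0,4,1,2,0,2,2,0,2,0,3,6,0,0,1,0,2,1,0,0,2,0,4,1,1,2,2,0,0,0,7]
Final counters=[3,0,5,0,2,3,4,1,0,3,2,0,4,1,2,0,2,2,0,2,0,3,6,0,0,1,0,2,1,0,0,2,0,4,1,1,2,2,0,0,0,7] -> counters[36]=2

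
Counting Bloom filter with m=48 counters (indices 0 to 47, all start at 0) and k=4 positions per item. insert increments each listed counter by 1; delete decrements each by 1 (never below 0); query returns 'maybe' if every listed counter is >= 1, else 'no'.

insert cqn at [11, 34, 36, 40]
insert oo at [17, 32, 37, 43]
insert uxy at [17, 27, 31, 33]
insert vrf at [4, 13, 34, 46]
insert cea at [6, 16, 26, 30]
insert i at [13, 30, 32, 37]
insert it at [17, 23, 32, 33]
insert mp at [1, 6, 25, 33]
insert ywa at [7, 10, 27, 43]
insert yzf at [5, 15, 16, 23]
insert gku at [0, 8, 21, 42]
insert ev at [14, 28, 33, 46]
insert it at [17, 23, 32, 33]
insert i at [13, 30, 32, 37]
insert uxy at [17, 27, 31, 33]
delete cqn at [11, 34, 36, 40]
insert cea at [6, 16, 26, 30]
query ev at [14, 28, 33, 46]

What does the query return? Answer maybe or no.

Answer: maybe

Derivation:
Step 1: insert cqn at [11, 34, 36, 40] -> counters=[0,0,0,0,0,0,0,0,0,0,0,1,0,0,0,0,0,0,0,0,0,0,0,0,0,0,0,0,0,0,0,0,0,0,1,0,1,0,0,0,1,0,0,0,0,0,0,0]
Step 2: insert oo at [17, 32, 37, 43] -> counters=[0,0,0,0,0,0,0,0,0,0,0,1,0,0,0,0,0,1,0,0,0,0,0,0,0,0,0,0,0,0,0,0,1,0,1,0,1,1,0,0,1,0,0,1,0,0,0,0]
Step 3: insert uxy at [17, 27, 31, 33] -> counters=[0,0,0,0,0,0,0,0,0,0,0,1,0,0,0,0,0,2,0,0,0,0,0,0,0,0,0,1,0,0,0,1,1,1,1,0,1,1,0,0,1,0,0,1,0,0,0,0]
Step 4: insert vrf at [4, 13, 34, 46] -> counters=[0,0,0,0,1,0,0,0,0,0,0,1,0,1,0,0,0,2,0,0,0,0,0,0,0,0,0,1,0,0,0,1,1,1,2,0,1,1,0,0,1,0,0,1,0,0,1,0]
Step 5: insert cea at [6, 16, 26, 30] -> counters=[0,0,0,0,1,0,1,0,0,0,0,1,0,1,0,0,1,2,0,0,0,0,0,0,0,0,1,1,0,0,1,1,1,1,2,0,1,1,0,0,1,0,0,1,0,0,1,0]
Step 6: insert i at [13, 30, 32, 37] -> counters=[0,0,0,0,1,0,1,0,0,0,0,1,0,2,0,0,1,2,0,0,0,0,0,0,0,0,1,1,0,0,2,1,2,1,2,0,1,2,0,0,1,0,0,1,0,0,1,0]
Step 7: insert it at [17, 23, 32, 33] -> counters=[0,0,0,0,1,0,1,0,0,0,0,1,0,2,0,0,1,3,0,0,0,0,0,1,0,0,1,1,0,0,2,1,3,2,2,0,1,2,0,0,1,0,0,1,0,0,1,0]
Step 8: insert mp at [1, 6, 25, 33] -> counters=[0,1,0,0,1,0,2,0,0,0,0,1,0,2,0,0,1,3,0,0,0,0,0,1,0,1,1,1,0,0,2,1,3,3,2,0,1,2,0,0,1,0,0,1,0,0,1,0]
Step 9: insert ywa at [7, 10, 27, 43] -> counters=[0,1,0,0,1,0,2,1,0,0,1,1,0,2,0,0,1,3,0,0,0,0,0,1,0,1,1,2,0,0,2,1,3,3,2,0,1,2,0,0,1,0,0,2,0,0,1,0]
Step 10: insert yzf at [5, 15, 16, 23] -> counters=[0,1,0,0,1,1,2,1,0,0,1,1,0,2,0,1,2,3,0,0,0,0,0,2,0,1,1,2,0,0,2,1,3,3,2,0,1,2,0,0,1,0,0,2,0,0,1,0]
Step 11: insert gku at [0, 8, 21, 42] -> counters=[1,1,0,0,1,1,2,1,1,0,1,1,0,2,0,1,2,3,0,0,0,1,0,2,0,1,1,2,0,0,2,1,3,3,2,0,1,2,0,0,1,0,1,2,0,0,1,0]
Step 12: insert ev at [14, 28, 33, 46] -> counters=[1,1,0,0,1,1,2,1,1,0,1,1,0,2,1,1,2,3,0,0,0,1,0,2,0,1,1,2,1,0,2,1,3,4,2,0,1,2,0,0,1,0,1,2,0,0,2,0]
Step 13: insert it at [17, 23, 32, 33] -> counters=[1,1,0,0,1,1,2,1,1,0,1,1,0,2,1,1,2,4,0,0,0,1,0,3,0,1,1,2,1,0,2,1,4,5,2,0,1,2,0,0,1,0,1,2,0,0,2,0]
Step 14: insert i at [13, 30, 32, 37] -> counters=[1,1,0,0,1,1,2,1,1,0,1,1,0,3,1,1,2,4,0,0,0,1,0,3,0,1,1,2,1,0,3,1,5,5,2,0,1,3,0,0,1,0,1,2,0,0,2,0]
Step 15: insert uxy at [17, 27, 31, 33] -> counters=[1,1,0,0,1,1,2,1,1,0,1,1,0,3,1,1,2,5,0,0,0,1,0,3,0,1,1,3,1,0,3,2,5,6,2,0,1,3,0,0,1,0,1,2,0,0,2,0]
Step 16: delete cqn at [11, 34, 36, 40] -> counters=[1,1,0,0,1,1,2,1,1,0,1,0,0,3,1,1,2,5,0,0,0,1,0,3,0,1,1,3,1,0,3,2,5,6,1,0,0,3,0,0,0,0,1,2,0,0,2,0]
Step 17: insert cea at [6, 16, 26, 30] -> counters=[1,1,0,0,1,1,3,1,1,0,1,0,0,3,1,1,3,5,0,0,0,1,0,3,0,1,2,3,1,0,4,2,5,6,1,0,0,3,0,0,0,0,1,2,0,0,2,0]
Query ev: check counters[14]=1 counters[28]=1 counters[33]=6 counters[46]=2 -> maybe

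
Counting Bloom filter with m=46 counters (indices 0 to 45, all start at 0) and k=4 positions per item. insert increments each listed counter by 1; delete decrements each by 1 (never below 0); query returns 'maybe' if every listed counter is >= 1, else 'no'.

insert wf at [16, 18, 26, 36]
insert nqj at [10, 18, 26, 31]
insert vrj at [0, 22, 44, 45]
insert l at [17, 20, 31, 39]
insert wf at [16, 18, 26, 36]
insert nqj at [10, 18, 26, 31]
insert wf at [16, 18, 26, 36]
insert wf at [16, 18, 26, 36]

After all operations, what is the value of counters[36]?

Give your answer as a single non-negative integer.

Step 1: insert wf at [16, 18, 26, 36] -> counters=[0,0,0,0,0,0,0,0,0,0,0,0,0,0,0,0,1,0,1,0,0,0,0,0,0,0,1,0,0,0,0,0,0,0,0,0,1,0,0,0,0,0,0,0,0,0]
Step 2: insert nqj at [10, 18, 26, 31] -> counters=[0,0,0,0,0,0,0,0,0,0,1,0,0,0,0,0,1,0,2,0,0,0,0,0,0,0,2,0,0,0,0,1,0,0,0,0,1,0,0,0,0,0,0,0,0,0]
Step 3: insert vrj at [0, 22, 44, 45] -> counters=[1,0,0,0,0,0,0,0,0,0,1,0,0,0,0,0,1,0,2,0,0,0,1,0,0,0,2,0,0,0,0,1,0,0,0,0,1,0,0,0,0,0,0,0,1,1]
Step 4: insert l at [17, 20, 31, 39] -> counters=[1,0,0,0,0,0,0,0,0,0,1,0,0,0,0,0,1,1,2,0,1,0,1,0,0,0,2,0,0,0,0,2,0,0,0,0,1,0,0,1,0,0,0,0,1,1]
Step 5: insert wf at [16, 18, 26, 36] -> counters=[1,0,0,0,0,0,0,0,0,0,1,0,0,0,0,0,2,1,3,0,1,0,1,0,0,0,3,0,0,0,0,2,0,0,0,0,2,0,0,1,0,0,0,0,1,1]
Step 6: insert nqj at [10, 18, 26, 31] -> counters=[1,0,0,0,0,0,0,0,0,0,2,0,0,0,0,0,2,1,4,0,1,0,1,0,0,0,4,0,0,0,0,3,0,0,0,0,2,0,0,1,0,0,0,0,1,1]
Step 7: insert wf at [16, 18, 26, 36] -> counters=[1,0,0,0,0,0,0,0,0,0,2,0,0,0,0,0,3,1,5,0,1,0,1,0,0,0,5,0,0,0,0,3,0,0,0,0,3,0,0,1,0,0,0,0,1,1]
Step 8: insert wf at [16, 18, 26, 36] -> counters=[1,0,0,0,0,0,0,0,0,0,2,0,0,0,0,0,4,1,6,0,1,0,1,0,0,0,6,0,0,0,0,3,0,0,0,0,4,0,0,1,0,0,0,0,1,1]
Final counters=[1,0,0,0,0,0,0,0,0,0,2,0,0,0,0,0,4,1,6,0,1,0,1,0,0,0,6,0,0,0,0,3,0,0,0,0,4,0,0,1,0,0,0,0,1,1] -> counters[36]=4

Answer: 4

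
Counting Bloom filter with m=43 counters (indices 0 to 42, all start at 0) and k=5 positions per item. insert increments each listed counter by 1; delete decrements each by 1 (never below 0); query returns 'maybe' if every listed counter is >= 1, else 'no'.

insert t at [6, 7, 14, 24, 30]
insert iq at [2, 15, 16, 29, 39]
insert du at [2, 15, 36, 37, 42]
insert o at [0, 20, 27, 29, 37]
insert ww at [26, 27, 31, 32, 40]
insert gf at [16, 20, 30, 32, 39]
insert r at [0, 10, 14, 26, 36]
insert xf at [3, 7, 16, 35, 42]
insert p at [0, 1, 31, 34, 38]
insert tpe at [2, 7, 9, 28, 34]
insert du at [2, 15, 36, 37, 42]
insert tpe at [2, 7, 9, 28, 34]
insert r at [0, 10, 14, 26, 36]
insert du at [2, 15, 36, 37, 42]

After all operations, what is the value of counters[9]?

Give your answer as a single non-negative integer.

Answer: 2

Derivation:
Step 1: insert t at [6, 7, 14, 24, 30] -> counters=[0,0,0,0,0,0,1,1,0,0,0,0,0,0,1,0,0,0,0,0,0,0,0,0,1,0,0,0,0,0,1,0,0,0,0,0,0,0,0,0,0,0,0]
Step 2: insert iq at [2, 15, 16, 29, 39] -> counters=[0,0,1,0,0,0,1,1,0,0,0,0,0,0,1,1,1,0,0,0,0,0,0,0,1,0,0,0,0,1,1,0,0,0,0,0,0,0,0,1,0,0,0]
Step 3: insert du at [2, 15, 36, 37, 42] -> counters=[0,0,2,0,0,0,1,1,0,0,0,0,0,0,1,2,1,0,0,0,0,0,0,0,1,0,0,0,0,1,1,0,0,0,0,0,1,1,0,1,0,0,1]
Step 4: insert o at [0, 20, 27, 29, 37] -> counters=[1,0,2,0,0,0,1,1,0,0,0,0,0,0,1,2,1,0,0,0,1,0,0,0,1,0,0,1,0,2,1,0,0,0,0,0,1,2,0,1,0,0,1]
Step 5: insert ww at [26, 27, 31, 32, 40] -> counters=[1,0,2,0,0,0,1,1,0,0,0,0,0,0,1,2,1,0,0,0,1,0,0,0,1,0,1,2,0,2,1,1,1,0,0,0,1,2,0,1,1,0,1]
Step 6: insert gf at [16, 20, 30, 32, 39] -> counters=[1,0,2,0,0,0,1,1,0,0,0,0,0,0,1,2,2,0,0,0,2,0,0,0,1,0,1,2,0,2,2,1,2,0,0,0,1,2,0,2,1,0,1]
Step 7: insert r at [0, 10, 14, 26, 36] -> counters=[2,0,2,0,0,0,1,1,0,0,1,0,0,0,2,2,2,0,0,0,2,0,0,0,1,0,2,2,0,2,2,1,2,0,0,0,2,2,0,2,1,0,1]
Step 8: insert xf at [3, 7, 16, 35, 42] -> counters=[2,0,2,1,0,0,1,2,0,0,1,0,0,0,2,2,3,0,0,0,2,0,0,0,1,0,2,2,0,2,2,1,2,0,0,1,2,2,0,2,1,0,2]
Step 9: insert p at [0, 1, 31, 34, 38] -> counters=[3,1,2,1,0,0,1,2,0,0,1,0,0,0,2,2,3,0,0,0,2,0,0,0,1,0,2,2,0,2,2,2,2,0,1,1,2,2,1,2,1,0,2]
Step 10: insert tpe at [2, 7, 9, 28, 34] -> counters=[3,1,3,1,0,0,1,3,0,1,1,0,0,0,2,2,3,0,0,0,2,0,0,0,1,0,2,2,1,2,2,2,2,0,2,1,2,2,1,2,1,0,2]
Step 11: insert du at [2, 15, 36, 37, 42] -> counters=[3,1,4,1,0,0,1,3,0,1,1,0,0,0,2,3,3,0,0,0,2,0,0,0,1,0,2,2,1,2,2,2,2,0,2,1,3,3,1,2,1,0,3]
Step 12: insert tpe at [2, 7, 9, 28, 34] -> counters=[3,1,5,1,0,0,1,4,0,2,1,0,0,0,2,3,3,0,0,0,2,0,0,0,1,0,2,2,2,2,2,2,2,0,3,1,3,3,1,2,1,0,3]
Step 13: insert r at [0, 10, 14, 26, 36] -> counters=[4,1,5,1,0,0,1,4,0,2,2,0,0,0,3,3,3,0,0,0,2,0,0,0,1,0,3,2,2,2,2,2,2,0,3,1,4,3,1,2,1,0,3]
Step 14: insert du at [2, 15, 36, 37, 42] -> counters=[4,1,6,1,0,0,1,4,0,2,2,0,0,0,3,4,3,0,0,0,2,0,0,0,1,0,3,2,2,2,2,2,2,0,3,1,5,4,1,2,1,0,4]
Final counters=[4,1,6,1,0,0,1,4,0,2,2,0,0,0,3,4,3,0,0,0,2,0,0,0,1,0,3,2,2,2,2,2,2,0,3,1,5,4,1,2,1,0,4] -> counters[9]=2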